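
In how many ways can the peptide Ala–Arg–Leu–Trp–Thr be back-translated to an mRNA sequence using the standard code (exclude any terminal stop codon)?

576

Ala: 4 codons.
Arg: 6 codons.
Leu: 6 codons.
Trp: 1 codon.
Thr: 4 codons.
4 × 6 × 6 × 1 × 4 = 576.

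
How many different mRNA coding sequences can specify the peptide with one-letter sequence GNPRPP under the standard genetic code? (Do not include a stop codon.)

Gly: 4 codons.
Asn: 2 codons.
Pro: 4 codons.
Arg: 6 codons.
Pro: 4 codons.
Pro: 4 codons.
4 × 2 × 4 × 6 × 4 × 4 = 3072.

3072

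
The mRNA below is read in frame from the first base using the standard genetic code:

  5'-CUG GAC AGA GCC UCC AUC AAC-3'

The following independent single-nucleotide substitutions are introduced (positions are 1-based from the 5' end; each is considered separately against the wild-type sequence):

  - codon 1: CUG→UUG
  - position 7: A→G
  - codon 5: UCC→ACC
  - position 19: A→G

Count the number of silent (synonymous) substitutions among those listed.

Codon 1: CUG (Leu) → UUG (Leu) — synonymous.
Codon 3: AGA (Arg) → GGA (Gly) — missense.
Codon 5: UCC (Ser) → ACC (Thr) — missense.
Codon 7: AAC (Asn) → GAC (Asp) — missense.
Synonymous: 1 of 4.

1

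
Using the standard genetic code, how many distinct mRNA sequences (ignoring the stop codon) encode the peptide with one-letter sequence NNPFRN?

Asn: 2 codons.
Asn: 2 codons.
Pro: 4 codons.
Phe: 2 codons.
Arg: 6 codons.
Asn: 2 codons.
2 × 2 × 4 × 2 × 6 × 2 = 384.

384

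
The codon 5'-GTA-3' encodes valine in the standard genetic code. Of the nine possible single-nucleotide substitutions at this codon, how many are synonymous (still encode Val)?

3

Position 1: none → 0 synonymous.
Position 2: none → 0 synonymous.
Position 3: GTT, GTC, GTG → 3 synonymous.
Total: 0 + 0 + 3 = 3.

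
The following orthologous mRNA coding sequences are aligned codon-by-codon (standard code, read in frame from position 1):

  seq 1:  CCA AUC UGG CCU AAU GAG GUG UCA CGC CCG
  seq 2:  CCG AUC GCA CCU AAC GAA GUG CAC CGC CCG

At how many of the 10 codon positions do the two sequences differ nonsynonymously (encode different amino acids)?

2

Codon 1: CCA Pro / CCG Pro — synonymous.
Codon 2: AUC Ile / AUC Ile — identical.
Codon 3: UGG Trp / GCA Ala — nonsynonymous.
Codon 4: CCU Pro / CCU Pro — identical.
Codon 5: AAU Asn / AAC Asn — synonymous.
Codon 6: GAG Glu / GAA Glu — synonymous.
Codon 7: GUG Val / GUG Val — identical.
Codon 8: UCA Ser / CAC His — nonsynonymous.
Codon 9: CGC Arg / CGC Arg — identical.
Codon 10: CCG Pro / CCG Pro — identical.
Nonsynonymous differences: 2.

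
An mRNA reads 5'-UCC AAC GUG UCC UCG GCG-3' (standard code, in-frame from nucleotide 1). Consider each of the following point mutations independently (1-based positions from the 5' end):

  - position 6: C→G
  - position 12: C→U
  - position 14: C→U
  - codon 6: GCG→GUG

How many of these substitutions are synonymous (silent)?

Codon 2: AAC (Asn) → AAG (Lys) — missense.
Codon 4: UCC (Ser) → UCU (Ser) — synonymous.
Codon 5: UCG (Ser) → UUG (Leu) — missense.
Codon 6: GCG (Ala) → GUG (Val) — missense.
Synonymous: 1 of 4.

1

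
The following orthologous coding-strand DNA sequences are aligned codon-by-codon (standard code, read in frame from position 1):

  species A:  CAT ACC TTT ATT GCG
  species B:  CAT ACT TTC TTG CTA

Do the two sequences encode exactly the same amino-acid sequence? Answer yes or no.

Codon 1: CAT His / CAT His — identical.
Codon 2: ACC Thr / ACT Thr — synonymous.
Codon 3: TTT Phe / TTC Phe — synonymous.
Codon 4: ATT Ile / TTG Leu — nonsynonymous.
Codon 5: GCG Ala / CTA Leu — nonsynonymous.
Nonsynonymous differences: 2 → different protein.

no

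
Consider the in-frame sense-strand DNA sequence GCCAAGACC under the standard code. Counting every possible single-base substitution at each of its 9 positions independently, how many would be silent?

7

Codon 1 (GCC, Ala): 3 synonymous substitutions.
Codon 2 (AAG, Lys): 1 synonymous substitution.
Codon 3 (ACC, Thr): 3 synonymous substitutions.
Total: 3 + 1 + 3 = 7.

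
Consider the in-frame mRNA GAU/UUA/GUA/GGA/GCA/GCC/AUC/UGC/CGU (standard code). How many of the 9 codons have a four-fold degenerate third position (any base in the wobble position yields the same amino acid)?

5

Codon 1 GAU (Asp): third position 2-fold.
Codon 2 UUA (Leu): third position 2-fold.
Codon 3 GUA (Val): third position 4-fold.
Codon 4 GGA (Gly): third position 4-fold.
Codon 5 GCA (Ala): third position 4-fold.
Codon 6 GCC (Ala): third position 4-fold.
Codon 7 AUC (Ile): third position 3-fold.
Codon 8 UGC (Cys): third position 2-fold.
Codon 9 CGU (Arg): third position 4-fold.
Four-fold degenerate third positions: 5.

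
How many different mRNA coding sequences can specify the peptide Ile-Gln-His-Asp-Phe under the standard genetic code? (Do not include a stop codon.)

48

Ile: 3 codons.
Gln: 2 codons.
His: 2 codons.
Asp: 2 codons.
Phe: 2 codons.
3 × 2 × 2 × 2 × 2 = 48.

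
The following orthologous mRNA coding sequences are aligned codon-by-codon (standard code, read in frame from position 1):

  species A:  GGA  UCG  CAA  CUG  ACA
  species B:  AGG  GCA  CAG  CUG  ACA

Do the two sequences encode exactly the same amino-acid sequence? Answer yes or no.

no

Codon 1: GGA Gly / AGG Arg — nonsynonymous.
Codon 2: UCG Ser / GCA Ala — nonsynonymous.
Codon 3: CAA Gln / CAG Gln — synonymous.
Codon 4: CUG Leu / CUG Leu — identical.
Codon 5: ACA Thr / ACA Thr — identical.
Nonsynonymous differences: 2 → different protein.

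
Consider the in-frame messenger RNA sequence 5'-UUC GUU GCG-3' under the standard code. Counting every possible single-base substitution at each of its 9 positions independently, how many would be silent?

Codon 1 (UUC, Phe): 1 synonymous substitution.
Codon 2 (GUU, Val): 3 synonymous substitutions.
Codon 3 (GCG, Ala): 3 synonymous substitutions.
Total: 1 + 3 + 3 = 7.

7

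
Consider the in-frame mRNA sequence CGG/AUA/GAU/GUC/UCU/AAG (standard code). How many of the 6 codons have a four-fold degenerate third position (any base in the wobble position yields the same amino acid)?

Codon 1 CGG (Arg): third position 4-fold.
Codon 2 AUA (Ile): third position 3-fold.
Codon 3 GAU (Asp): third position 2-fold.
Codon 4 GUC (Val): third position 4-fold.
Codon 5 UCU (Ser): third position 4-fold.
Codon 6 AAG (Lys): third position 2-fold.
Four-fold degenerate third positions: 3.

3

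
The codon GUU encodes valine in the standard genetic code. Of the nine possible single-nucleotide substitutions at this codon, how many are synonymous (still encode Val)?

Position 1: none → 0 synonymous.
Position 2: none → 0 synonymous.
Position 3: GUC, GUA, GUG → 3 synonymous.
Total: 0 + 0 + 3 = 3.

3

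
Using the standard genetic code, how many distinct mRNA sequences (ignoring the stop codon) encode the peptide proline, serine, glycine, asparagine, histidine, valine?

Pro: 4 codons.
Ser: 6 codons.
Gly: 4 codons.
Asn: 2 codons.
His: 2 codons.
Val: 4 codons.
4 × 6 × 4 × 2 × 2 × 4 = 1536.

1536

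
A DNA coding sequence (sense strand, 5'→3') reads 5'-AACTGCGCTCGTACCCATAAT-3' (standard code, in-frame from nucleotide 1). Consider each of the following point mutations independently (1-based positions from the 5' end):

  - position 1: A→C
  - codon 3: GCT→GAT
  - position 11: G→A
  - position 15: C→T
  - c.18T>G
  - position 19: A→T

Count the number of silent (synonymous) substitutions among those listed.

1

Codon 1: AAC (Asn) → CAC (His) — missense.
Codon 3: GCT (Ala) → GAT (Asp) — missense.
Codon 4: CGT (Arg) → CAT (His) — missense.
Codon 5: ACC (Thr) → ACT (Thr) — synonymous.
Codon 6: CAT (His) → CAG (Gln) — missense.
Codon 7: AAT (Asn) → TAT (Tyr) — missense.
Synonymous: 1 of 6.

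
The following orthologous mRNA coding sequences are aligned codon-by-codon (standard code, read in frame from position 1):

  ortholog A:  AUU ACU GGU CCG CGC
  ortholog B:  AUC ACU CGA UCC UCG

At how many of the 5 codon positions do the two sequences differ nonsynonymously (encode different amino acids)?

3

Codon 1: AUU Ile / AUC Ile — synonymous.
Codon 2: ACU Thr / ACU Thr — identical.
Codon 3: GGU Gly / CGA Arg — nonsynonymous.
Codon 4: CCG Pro / UCC Ser — nonsynonymous.
Codon 5: CGC Arg / UCG Ser — nonsynonymous.
Nonsynonymous differences: 3.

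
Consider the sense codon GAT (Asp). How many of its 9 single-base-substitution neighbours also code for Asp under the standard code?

1

Position 1: none → 0 synonymous.
Position 2: none → 0 synonymous.
Position 3: GAC → 1 synonymous.
Total: 0 + 0 + 1 = 1.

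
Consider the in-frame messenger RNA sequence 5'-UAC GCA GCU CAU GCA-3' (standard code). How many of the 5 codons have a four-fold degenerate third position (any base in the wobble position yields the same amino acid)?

Codon 1 UAC (Tyr): third position 2-fold.
Codon 2 GCA (Ala): third position 4-fold.
Codon 3 GCU (Ala): third position 4-fold.
Codon 4 CAU (His): third position 2-fold.
Codon 5 GCA (Ala): third position 4-fold.
Four-fold degenerate third positions: 3.

3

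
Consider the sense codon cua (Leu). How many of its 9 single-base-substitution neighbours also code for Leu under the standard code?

4

Position 1: UUA → 1 synonymous.
Position 2: none → 0 synonymous.
Position 3: CUU, CUC, CUG → 3 synonymous.
Total: 1 + 0 + 3 = 4.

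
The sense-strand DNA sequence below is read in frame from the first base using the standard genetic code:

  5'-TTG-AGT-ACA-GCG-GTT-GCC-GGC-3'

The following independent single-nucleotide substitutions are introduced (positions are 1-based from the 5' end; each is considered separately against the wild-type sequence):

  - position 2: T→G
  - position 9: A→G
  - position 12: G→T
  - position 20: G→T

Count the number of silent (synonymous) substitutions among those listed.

2

Codon 1: TTG (Leu) → TGG (Trp) — missense.
Codon 3: ACA (Thr) → ACG (Thr) — synonymous.
Codon 4: GCG (Ala) → GCT (Ala) — synonymous.
Codon 7: GGC (Gly) → GTC (Val) — missense.
Synonymous: 2 of 4.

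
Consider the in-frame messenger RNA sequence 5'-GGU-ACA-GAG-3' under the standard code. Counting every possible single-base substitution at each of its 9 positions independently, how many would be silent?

7

Codon 1 (GGU, Gly): 3 synonymous substitutions.
Codon 2 (ACA, Thr): 3 synonymous substitutions.
Codon 3 (GAG, Glu): 1 synonymous substitution.
Total: 3 + 3 + 1 = 7.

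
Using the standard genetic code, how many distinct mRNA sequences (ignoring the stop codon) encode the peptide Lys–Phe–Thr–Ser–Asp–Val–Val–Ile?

Lys: 2 codons.
Phe: 2 codons.
Thr: 4 codons.
Ser: 6 codons.
Asp: 2 codons.
Val: 4 codons.
Val: 4 codons.
Ile: 3 codons.
2 × 2 × 4 × 6 × 2 × 4 × 4 × 3 = 9216.

9216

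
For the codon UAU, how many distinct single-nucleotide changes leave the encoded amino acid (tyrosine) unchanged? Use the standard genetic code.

Position 1: none → 0 synonymous.
Position 2: none → 0 synonymous.
Position 3: UAC → 1 synonymous.
Total: 0 + 0 + 1 = 1.

1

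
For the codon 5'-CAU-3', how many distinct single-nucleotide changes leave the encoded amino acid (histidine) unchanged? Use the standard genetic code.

1

Position 1: none → 0 synonymous.
Position 2: none → 0 synonymous.
Position 3: CAC → 1 synonymous.
Total: 0 + 0 + 1 = 1.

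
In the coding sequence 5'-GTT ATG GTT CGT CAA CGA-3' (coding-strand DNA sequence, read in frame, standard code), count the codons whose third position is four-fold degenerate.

Codon 1 GTT (Val): third position 4-fold.
Codon 2 ATG (Met): third position 1-fold.
Codon 3 GTT (Val): third position 4-fold.
Codon 4 CGT (Arg): third position 4-fold.
Codon 5 CAA (Gln): third position 2-fold.
Codon 6 CGA (Arg): third position 4-fold.
Four-fold degenerate third positions: 4.

4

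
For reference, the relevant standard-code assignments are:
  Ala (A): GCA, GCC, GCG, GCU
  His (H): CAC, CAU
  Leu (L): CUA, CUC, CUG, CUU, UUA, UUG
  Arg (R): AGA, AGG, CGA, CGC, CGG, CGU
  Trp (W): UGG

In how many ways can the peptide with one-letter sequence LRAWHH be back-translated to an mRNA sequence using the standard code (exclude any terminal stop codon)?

Leu: 6 codons.
Arg: 6 codons.
Ala: 4 codons.
Trp: 1 codon.
His: 2 codons.
His: 2 codons.
6 × 6 × 4 × 1 × 2 × 2 = 576.

576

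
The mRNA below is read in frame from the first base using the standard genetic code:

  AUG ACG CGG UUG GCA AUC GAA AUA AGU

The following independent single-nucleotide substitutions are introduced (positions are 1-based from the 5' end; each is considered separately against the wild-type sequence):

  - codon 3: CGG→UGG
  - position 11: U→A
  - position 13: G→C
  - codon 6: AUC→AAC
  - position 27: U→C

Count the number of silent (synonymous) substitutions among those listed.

1

Codon 3: CGG (Arg) → UGG (Trp) — missense.
Codon 4: UUG (Leu) → UAG (Stop) — nonsense.
Codon 5: GCA (Ala) → CCA (Pro) — missense.
Codon 6: AUC (Ile) → AAC (Asn) — missense.
Codon 9: AGU (Ser) → AGC (Ser) — synonymous.
Synonymous: 1 of 5.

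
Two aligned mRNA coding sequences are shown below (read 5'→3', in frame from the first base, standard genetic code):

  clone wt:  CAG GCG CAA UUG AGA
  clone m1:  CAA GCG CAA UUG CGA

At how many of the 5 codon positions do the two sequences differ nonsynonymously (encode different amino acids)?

Codon 1: CAG Gln / CAA Gln — synonymous.
Codon 2: GCG Ala / GCG Ala — identical.
Codon 3: CAA Gln / CAA Gln — identical.
Codon 4: UUG Leu / UUG Leu — identical.
Codon 5: AGA Arg / CGA Arg — synonymous.
Nonsynonymous differences: 0.

0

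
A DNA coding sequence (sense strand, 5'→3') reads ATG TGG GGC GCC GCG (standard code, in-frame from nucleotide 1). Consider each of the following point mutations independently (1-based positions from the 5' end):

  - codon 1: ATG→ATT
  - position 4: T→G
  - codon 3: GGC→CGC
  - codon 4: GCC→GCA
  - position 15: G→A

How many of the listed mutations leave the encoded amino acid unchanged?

2

Codon 1: ATG (Met) → ATT (Ile) — missense.
Codon 2: TGG (Trp) → GGG (Gly) — missense.
Codon 3: GGC (Gly) → CGC (Arg) — missense.
Codon 4: GCC (Ala) → GCA (Ala) — synonymous.
Codon 5: GCG (Ala) → GCA (Ala) — synonymous.
Synonymous: 2 of 5.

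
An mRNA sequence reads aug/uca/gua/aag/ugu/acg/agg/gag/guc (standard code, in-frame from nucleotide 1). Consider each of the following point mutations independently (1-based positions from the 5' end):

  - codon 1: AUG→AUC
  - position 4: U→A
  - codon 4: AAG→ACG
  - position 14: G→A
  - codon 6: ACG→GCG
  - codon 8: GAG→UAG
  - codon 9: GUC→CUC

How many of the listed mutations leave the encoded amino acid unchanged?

0

Codon 1: AUG (Met) → AUC (Ile) — missense.
Codon 2: UCA (Ser) → ACA (Thr) — missense.
Codon 4: AAG (Lys) → ACG (Thr) — missense.
Codon 5: UGU (Cys) → UAU (Tyr) — missense.
Codon 6: ACG (Thr) → GCG (Ala) — missense.
Codon 8: GAG (Glu) → UAG (Stop) — nonsense.
Codon 9: GUC (Val) → CUC (Leu) — missense.
Synonymous: 0 of 7.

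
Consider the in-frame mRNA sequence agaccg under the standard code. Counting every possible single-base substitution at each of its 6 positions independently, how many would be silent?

Codon 1 (AGA, Arg): 2 synonymous substitutions.
Codon 2 (CCG, Pro): 3 synonymous substitutions.
Total: 2 + 3 = 5.

5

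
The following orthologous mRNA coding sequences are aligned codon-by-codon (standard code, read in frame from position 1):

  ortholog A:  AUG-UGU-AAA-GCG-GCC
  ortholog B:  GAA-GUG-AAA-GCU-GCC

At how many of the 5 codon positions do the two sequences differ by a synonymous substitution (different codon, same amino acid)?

1

Codon 1: AUG Met / GAA Glu — nonsynonymous.
Codon 2: UGU Cys / GUG Val — nonsynonymous.
Codon 3: AAA Lys / AAA Lys — identical.
Codon 4: GCG Ala / GCU Ala — synonymous.
Codon 5: GCC Ala / GCC Ala — identical.
Synonymous differences: 1.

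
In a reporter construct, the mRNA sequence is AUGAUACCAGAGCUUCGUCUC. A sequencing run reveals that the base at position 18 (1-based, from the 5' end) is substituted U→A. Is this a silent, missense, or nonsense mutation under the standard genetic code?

Position 18 falls in codon 6: CGU → Arg.
After the substitution the codon is CGA → Arg.
Both encode Arg, so the change is synonymous.

silent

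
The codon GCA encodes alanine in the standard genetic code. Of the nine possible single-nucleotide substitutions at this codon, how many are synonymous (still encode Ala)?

3

Position 1: none → 0 synonymous.
Position 2: none → 0 synonymous.
Position 3: GCU, GCC, GCG → 3 synonymous.
Total: 0 + 0 + 3 = 3.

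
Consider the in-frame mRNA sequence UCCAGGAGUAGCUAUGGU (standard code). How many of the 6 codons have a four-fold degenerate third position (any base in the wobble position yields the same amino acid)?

2

Codon 1 UCC (Ser): third position 4-fold.
Codon 2 AGG (Arg): third position 2-fold.
Codon 3 AGU (Ser): third position 2-fold.
Codon 4 AGC (Ser): third position 2-fold.
Codon 5 UAU (Tyr): third position 2-fold.
Codon 6 GGU (Gly): third position 4-fold.
Four-fold degenerate third positions: 2.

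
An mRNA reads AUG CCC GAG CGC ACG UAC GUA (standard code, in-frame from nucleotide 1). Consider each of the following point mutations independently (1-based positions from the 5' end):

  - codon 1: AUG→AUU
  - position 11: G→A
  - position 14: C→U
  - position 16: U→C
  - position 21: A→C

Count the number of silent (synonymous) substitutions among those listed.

Codon 1: AUG (Met) → AUU (Ile) — missense.
Codon 4: CGC (Arg) → CAC (His) — missense.
Codon 5: ACG (Thr) → AUG (Met) — missense.
Codon 6: UAC (Tyr) → CAC (His) — missense.
Codon 7: GUA (Val) → GUC (Val) — synonymous.
Synonymous: 1 of 5.

1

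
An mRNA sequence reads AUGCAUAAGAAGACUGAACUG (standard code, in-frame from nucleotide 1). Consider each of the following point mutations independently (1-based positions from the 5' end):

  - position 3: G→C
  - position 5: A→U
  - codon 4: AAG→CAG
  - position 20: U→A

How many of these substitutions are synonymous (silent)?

Codon 1: AUG (Met) → AUC (Ile) — missense.
Codon 2: CAU (His) → CUU (Leu) — missense.
Codon 4: AAG (Lys) → CAG (Gln) — missense.
Codon 7: CUG (Leu) → CAG (Gln) — missense.
Synonymous: 0 of 4.

0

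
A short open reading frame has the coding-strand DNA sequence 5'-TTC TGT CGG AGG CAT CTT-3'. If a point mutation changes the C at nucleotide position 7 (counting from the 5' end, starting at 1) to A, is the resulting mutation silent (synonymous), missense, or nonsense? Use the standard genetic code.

silent

Position 7 falls in codon 3: CGG → Arg.
After the substitution the codon is AGG → Arg.
Both encode Arg, so the change is synonymous.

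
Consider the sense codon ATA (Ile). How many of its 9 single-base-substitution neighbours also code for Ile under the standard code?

Position 1: none → 0 synonymous.
Position 2: none → 0 synonymous.
Position 3: ATT, ATC → 2 synonymous.
Total: 0 + 0 + 2 = 2.

2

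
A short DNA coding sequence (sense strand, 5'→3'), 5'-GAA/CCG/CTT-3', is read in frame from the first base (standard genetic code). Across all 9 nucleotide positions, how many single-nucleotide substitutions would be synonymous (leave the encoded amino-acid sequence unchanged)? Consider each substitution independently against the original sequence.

7

Codon 1 (GAA, Glu): 1 synonymous substitution.
Codon 2 (CCG, Pro): 3 synonymous substitutions.
Codon 3 (CTT, Leu): 3 synonymous substitutions.
Total: 1 + 3 + 3 = 7.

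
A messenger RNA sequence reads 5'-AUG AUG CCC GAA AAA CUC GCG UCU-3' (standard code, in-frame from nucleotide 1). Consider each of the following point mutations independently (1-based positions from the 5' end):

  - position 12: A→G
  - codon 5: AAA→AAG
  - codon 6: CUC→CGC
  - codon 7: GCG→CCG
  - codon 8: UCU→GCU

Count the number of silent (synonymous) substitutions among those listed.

2

Codon 4: GAA (Glu) → GAG (Glu) — synonymous.
Codon 5: AAA (Lys) → AAG (Lys) — synonymous.
Codon 6: CUC (Leu) → CGC (Arg) — missense.
Codon 7: GCG (Ala) → CCG (Pro) — missense.
Codon 8: UCU (Ser) → GCU (Ala) — missense.
Synonymous: 2 of 5.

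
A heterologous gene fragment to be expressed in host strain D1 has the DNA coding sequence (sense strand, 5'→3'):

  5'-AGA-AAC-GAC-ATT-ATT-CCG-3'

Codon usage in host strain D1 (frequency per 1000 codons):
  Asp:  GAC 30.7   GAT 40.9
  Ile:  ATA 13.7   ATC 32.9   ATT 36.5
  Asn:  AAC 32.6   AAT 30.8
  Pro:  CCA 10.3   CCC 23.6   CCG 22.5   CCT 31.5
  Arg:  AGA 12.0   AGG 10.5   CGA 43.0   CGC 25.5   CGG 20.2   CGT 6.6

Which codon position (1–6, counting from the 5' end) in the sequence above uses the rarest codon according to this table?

Codon 1 AGA (Arg): 12.0 per 1000.
Codon 2 AAC (Asn): 32.6 per 1000.
Codon 3 GAC (Asp): 30.7 per 1000.
Codon 4 ATT (Ile): 36.5 per 1000.
Codon 5 ATT (Ile): 36.5 per 1000.
Codon 6 CCG (Pro): 22.5 per 1000.
Lowest frequency is 12.0 at codon 1.

1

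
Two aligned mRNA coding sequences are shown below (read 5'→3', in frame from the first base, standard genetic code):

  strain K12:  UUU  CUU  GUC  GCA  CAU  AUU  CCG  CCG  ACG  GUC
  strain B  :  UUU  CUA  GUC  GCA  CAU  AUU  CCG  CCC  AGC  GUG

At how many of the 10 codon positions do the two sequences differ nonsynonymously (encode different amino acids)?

Codon 1: UUU Phe / UUU Phe — identical.
Codon 2: CUU Leu / CUA Leu — synonymous.
Codon 3: GUC Val / GUC Val — identical.
Codon 4: GCA Ala / GCA Ala — identical.
Codon 5: CAU His / CAU His — identical.
Codon 6: AUU Ile / AUU Ile — identical.
Codon 7: CCG Pro / CCG Pro — identical.
Codon 8: CCG Pro / CCC Pro — synonymous.
Codon 9: ACG Thr / AGC Ser — nonsynonymous.
Codon 10: GUC Val / GUG Val — synonymous.
Nonsynonymous differences: 1.

1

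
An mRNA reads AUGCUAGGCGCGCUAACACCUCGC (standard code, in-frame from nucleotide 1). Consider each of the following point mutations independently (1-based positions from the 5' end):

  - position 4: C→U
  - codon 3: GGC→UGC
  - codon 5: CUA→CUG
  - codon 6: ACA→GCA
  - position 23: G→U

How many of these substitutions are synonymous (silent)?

Codon 2: CUA (Leu) → UUA (Leu) — synonymous.
Codon 3: GGC (Gly) → UGC (Cys) — missense.
Codon 5: CUA (Leu) → CUG (Leu) — synonymous.
Codon 6: ACA (Thr) → GCA (Ala) — missense.
Codon 8: CGC (Arg) → CUC (Leu) — missense.
Synonymous: 2 of 5.

2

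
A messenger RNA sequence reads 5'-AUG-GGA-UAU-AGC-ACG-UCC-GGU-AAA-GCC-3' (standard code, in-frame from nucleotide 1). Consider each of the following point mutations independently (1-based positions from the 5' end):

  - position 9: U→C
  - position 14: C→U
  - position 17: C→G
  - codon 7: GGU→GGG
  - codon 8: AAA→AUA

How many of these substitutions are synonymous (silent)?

2

Codon 3: UAU (Tyr) → UAC (Tyr) — synonymous.
Codon 5: ACG (Thr) → AUG (Met) — missense.
Codon 6: UCC (Ser) → UGC (Cys) — missense.
Codon 7: GGU (Gly) → GGG (Gly) — synonymous.
Codon 8: AAA (Lys) → AUA (Ile) — missense.
Synonymous: 2 of 5.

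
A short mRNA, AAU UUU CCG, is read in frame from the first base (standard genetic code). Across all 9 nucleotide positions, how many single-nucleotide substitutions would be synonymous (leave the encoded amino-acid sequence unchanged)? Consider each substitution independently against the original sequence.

5

Codon 1 (AAU, Asn): 1 synonymous substitution.
Codon 2 (UUU, Phe): 1 synonymous substitution.
Codon 3 (CCG, Pro): 3 synonymous substitutions.
Total: 1 + 1 + 3 = 5.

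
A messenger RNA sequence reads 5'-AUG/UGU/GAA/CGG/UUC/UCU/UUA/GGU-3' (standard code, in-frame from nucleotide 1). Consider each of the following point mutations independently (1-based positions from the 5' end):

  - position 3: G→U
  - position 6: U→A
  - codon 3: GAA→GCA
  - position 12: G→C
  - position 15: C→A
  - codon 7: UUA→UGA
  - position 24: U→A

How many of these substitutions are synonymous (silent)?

Codon 1: AUG (Met) → AUU (Ile) — missense.
Codon 2: UGU (Cys) → UGA (Stop) — nonsense.
Codon 3: GAA (Glu) → GCA (Ala) — missense.
Codon 4: CGG (Arg) → CGC (Arg) — synonymous.
Codon 5: UUC (Phe) → UUA (Leu) — missense.
Codon 7: UUA (Leu) → UGA (Stop) — nonsense.
Codon 8: GGU (Gly) → GGA (Gly) — synonymous.
Synonymous: 2 of 7.

2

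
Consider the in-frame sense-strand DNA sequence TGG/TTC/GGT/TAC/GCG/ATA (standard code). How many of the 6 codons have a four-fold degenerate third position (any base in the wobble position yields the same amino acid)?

Codon 1 TGG (Trp): third position 1-fold.
Codon 2 TTC (Phe): third position 2-fold.
Codon 3 GGT (Gly): third position 4-fold.
Codon 4 TAC (Tyr): third position 2-fold.
Codon 5 GCG (Ala): third position 4-fold.
Codon 6 ATA (Ile): third position 3-fold.
Four-fold degenerate third positions: 2.

2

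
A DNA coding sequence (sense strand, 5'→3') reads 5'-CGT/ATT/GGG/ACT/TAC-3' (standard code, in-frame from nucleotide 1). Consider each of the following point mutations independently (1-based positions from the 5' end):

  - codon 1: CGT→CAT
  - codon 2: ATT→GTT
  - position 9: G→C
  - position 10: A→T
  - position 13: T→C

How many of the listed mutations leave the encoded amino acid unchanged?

Codon 1: CGT (Arg) → CAT (His) — missense.
Codon 2: ATT (Ile) → GTT (Val) — missense.
Codon 3: GGG (Gly) → GGC (Gly) — synonymous.
Codon 4: ACT (Thr) → TCT (Ser) — missense.
Codon 5: TAC (Tyr) → CAC (His) — missense.
Synonymous: 1 of 5.

1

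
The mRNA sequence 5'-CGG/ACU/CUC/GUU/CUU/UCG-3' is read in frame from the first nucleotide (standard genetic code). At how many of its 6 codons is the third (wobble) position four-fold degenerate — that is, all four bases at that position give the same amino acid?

6

Codon 1 CGG (Arg): third position 4-fold.
Codon 2 ACU (Thr): third position 4-fold.
Codon 3 CUC (Leu): third position 4-fold.
Codon 4 GUU (Val): third position 4-fold.
Codon 5 CUU (Leu): third position 4-fold.
Codon 6 UCG (Ser): third position 4-fold.
Four-fold degenerate third positions: 6.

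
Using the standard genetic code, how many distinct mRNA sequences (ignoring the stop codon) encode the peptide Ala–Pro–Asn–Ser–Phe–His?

768

Ala: 4 codons.
Pro: 4 codons.
Asn: 2 codons.
Ser: 6 codons.
Phe: 2 codons.
His: 2 codons.
4 × 4 × 2 × 6 × 2 × 2 = 768.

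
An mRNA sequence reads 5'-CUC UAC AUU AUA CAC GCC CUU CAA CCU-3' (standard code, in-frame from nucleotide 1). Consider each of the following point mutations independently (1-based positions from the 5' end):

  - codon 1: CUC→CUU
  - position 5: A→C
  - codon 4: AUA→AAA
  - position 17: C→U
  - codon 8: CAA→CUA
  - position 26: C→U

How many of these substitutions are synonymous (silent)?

Codon 1: CUC (Leu) → CUU (Leu) — synonymous.
Codon 2: UAC (Tyr) → UCC (Ser) — missense.
Codon 4: AUA (Ile) → AAA (Lys) — missense.
Codon 6: GCC (Ala) → GUC (Val) — missense.
Codon 8: CAA (Gln) → CUA (Leu) — missense.
Codon 9: CCU (Pro) → CUU (Leu) — missense.
Synonymous: 1 of 6.

1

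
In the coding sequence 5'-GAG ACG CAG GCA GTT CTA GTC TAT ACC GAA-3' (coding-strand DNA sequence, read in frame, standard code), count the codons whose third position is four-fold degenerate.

6

Codon 1 GAG (Glu): third position 2-fold.
Codon 2 ACG (Thr): third position 4-fold.
Codon 3 CAG (Gln): third position 2-fold.
Codon 4 GCA (Ala): third position 4-fold.
Codon 5 GTT (Val): third position 4-fold.
Codon 6 CTA (Leu): third position 4-fold.
Codon 7 GTC (Val): third position 4-fold.
Codon 8 TAT (Tyr): third position 2-fold.
Codon 9 ACC (Thr): third position 4-fold.
Codon 10 GAA (Glu): third position 2-fold.
Four-fold degenerate third positions: 6.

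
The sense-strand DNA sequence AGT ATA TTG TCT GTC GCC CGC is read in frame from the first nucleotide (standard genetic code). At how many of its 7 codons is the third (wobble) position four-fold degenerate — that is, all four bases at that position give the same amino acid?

Codon 1 AGT (Ser): third position 2-fold.
Codon 2 ATA (Ile): third position 3-fold.
Codon 3 TTG (Leu): third position 2-fold.
Codon 4 TCT (Ser): third position 4-fold.
Codon 5 GTC (Val): third position 4-fold.
Codon 6 GCC (Ala): third position 4-fold.
Codon 7 CGC (Arg): third position 4-fold.
Four-fold degenerate third positions: 4.

4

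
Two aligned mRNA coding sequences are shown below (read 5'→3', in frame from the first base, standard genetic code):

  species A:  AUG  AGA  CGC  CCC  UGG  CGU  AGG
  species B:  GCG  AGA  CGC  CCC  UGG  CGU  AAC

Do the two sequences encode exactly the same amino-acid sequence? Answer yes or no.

no

Codon 1: AUG Met / GCG Ala — nonsynonymous.
Codon 2: AGA Arg / AGA Arg — identical.
Codon 3: CGC Arg / CGC Arg — identical.
Codon 4: CCC Pro / CCC Pro — identical.
Codon 5: UGG Trp / UGG Trp — identical.
Codon 6: CGU Arg / CGU Arg — identical.
Codon 7: AGG Arg / AAC Asn — nonsynonymous.
Nonsynonymous differences: 2 → different protein.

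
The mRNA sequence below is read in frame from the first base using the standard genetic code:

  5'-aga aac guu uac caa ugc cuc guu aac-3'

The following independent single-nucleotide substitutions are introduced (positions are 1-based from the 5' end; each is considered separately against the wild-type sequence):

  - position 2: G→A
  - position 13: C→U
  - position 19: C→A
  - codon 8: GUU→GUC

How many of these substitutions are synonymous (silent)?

Codon 1: AGA (Arg) → AAA (Lys) — missense.
Codon 5: CAA (Gln) → UAA (Stop) — nonsense.
Codon 7: CUC (Leu) → AUC (Ile) — missense.
Codon 8: GUU (Val) → GUC (Val) — synonymous.
Synonymous: 1 of 4.

1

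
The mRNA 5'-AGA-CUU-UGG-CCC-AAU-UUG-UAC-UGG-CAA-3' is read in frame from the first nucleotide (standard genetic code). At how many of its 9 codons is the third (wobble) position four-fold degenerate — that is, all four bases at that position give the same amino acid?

2

Codon 1 AGA (Arg): third position 2-fold.
Codon 2 CUU (Leu): third position 4-fold.
Codon 3 UGG (Trp): third position 1-fold.
Codon 4 CCC (Pro): third position 4-fold.
Codon 5 AAU (Asn): third position 2-fold.
Codon 6 UUG (Leu): third position 2-fold.
Codon 7 UAC (Tyr): third position 2-fold.
Codon 8 UGG (Trp): third position 1-fold.
Codon 9 CAA (Gln): third position 2-fold.
Four-fold degenerate third positions: 2.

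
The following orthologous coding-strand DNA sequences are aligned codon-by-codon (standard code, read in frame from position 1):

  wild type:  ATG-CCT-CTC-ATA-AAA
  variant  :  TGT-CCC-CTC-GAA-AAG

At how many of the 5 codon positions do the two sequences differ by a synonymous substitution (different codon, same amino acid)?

2

Codon 1: ATG Met / TGT Cys — nonsynonymous.
Codon 2: CCT Pro / CCC Pro — synonymous.
Codon 3: CTC Leu / CTC Leu — identical.
Codon 4: ATA Ile / GAA Glu — nonsynonymous.
Codon 5: AAA Lys / AAG Lys — synonymous.
Synonymous differences: 2.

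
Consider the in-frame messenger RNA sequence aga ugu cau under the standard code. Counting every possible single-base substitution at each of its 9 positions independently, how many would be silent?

Codon 1 (AGA, Arg): 2 synonymous substitutions.
Codon 2 (UGU, Cys): 1 synonymous substitution.
Codon 3 (CAU, His): 1 synonymous substitution.
Total: 2 + 1 + 1 = 4.

4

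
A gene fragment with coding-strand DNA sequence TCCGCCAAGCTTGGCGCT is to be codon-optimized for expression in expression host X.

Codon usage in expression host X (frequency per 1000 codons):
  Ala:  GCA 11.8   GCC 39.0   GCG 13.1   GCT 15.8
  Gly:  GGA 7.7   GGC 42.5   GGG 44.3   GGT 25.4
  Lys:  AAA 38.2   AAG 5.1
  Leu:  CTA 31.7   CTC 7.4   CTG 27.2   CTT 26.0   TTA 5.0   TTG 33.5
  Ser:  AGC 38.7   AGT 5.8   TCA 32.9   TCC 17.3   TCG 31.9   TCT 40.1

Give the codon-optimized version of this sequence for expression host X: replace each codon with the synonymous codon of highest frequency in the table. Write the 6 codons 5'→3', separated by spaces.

TCT GCC AAA TTG GGG GCC

Codon 1 (Ser): best is TCT at 40.1.
Codon 2 (Ala): best is GCC at 39.0.
Codon 3 (Lys): best is AAA at 38.2.
Codon 4 (Leu): best is TTG at 33.5.
Codon 5 (Gly): best is GGG at 44.3.
Codon 6 (Ala): best is GCC at 39.0.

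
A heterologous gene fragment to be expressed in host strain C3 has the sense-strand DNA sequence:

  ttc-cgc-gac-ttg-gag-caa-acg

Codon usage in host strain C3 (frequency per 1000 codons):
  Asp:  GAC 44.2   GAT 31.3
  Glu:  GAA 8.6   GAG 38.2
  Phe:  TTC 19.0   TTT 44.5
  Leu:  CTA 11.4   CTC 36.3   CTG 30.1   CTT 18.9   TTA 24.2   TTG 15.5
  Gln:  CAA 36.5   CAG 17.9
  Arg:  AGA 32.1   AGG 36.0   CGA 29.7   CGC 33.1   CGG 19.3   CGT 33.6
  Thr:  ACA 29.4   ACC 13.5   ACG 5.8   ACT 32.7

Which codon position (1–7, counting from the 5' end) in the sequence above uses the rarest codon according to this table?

7

Codon 1 TTC (Phe): 19.0 per 1000.
Codon 2 CGC (Arg): 33.1 per 1000.
Codon 3 GAC (Asp): 44.2 per 1000.
Codon 4 TTG (Leu): 15.5 per 1000.
Codon 5 GAG (Glu): 38.2 per 1000.
Codon 6 CAA (Gln): 36.5 per 1000.
Codon 7 ACG (Thr): 5.8 per 1000.
Lowest frequency is 5.8 at codon 7.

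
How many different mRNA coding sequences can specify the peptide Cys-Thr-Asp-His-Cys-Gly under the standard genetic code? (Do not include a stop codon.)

256

Cys: 2 codons.
Thr: 4 codons.
Asp: 2 codons.
His: 2 codons.
Cys: 2 codons.
Gly: 4 codons.
2 × 4 × 2 × 2 × 2 × 4 = 256.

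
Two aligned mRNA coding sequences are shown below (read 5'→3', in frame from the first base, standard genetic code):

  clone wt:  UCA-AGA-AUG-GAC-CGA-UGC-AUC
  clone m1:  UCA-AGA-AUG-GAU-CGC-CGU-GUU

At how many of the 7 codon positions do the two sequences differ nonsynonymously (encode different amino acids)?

Codon 1: UCA Ser / UCA Ser — identical.
Codon 2: AGA Arg / AGA Arg — identical.
Codon 3: AUG Met / AUG Met — identical.
Codon 4: GAC Asp / GAU Asp — synonymous.
Codon 5: CGA Arg / CGC Arg — synonymous.
Codon 6: UGC Cys / CGU Arg — nonsynonymous.
Codon 7: AUC Ile / GUU Val — nonsynonymous.
Nonsynonymous differences: 2.

2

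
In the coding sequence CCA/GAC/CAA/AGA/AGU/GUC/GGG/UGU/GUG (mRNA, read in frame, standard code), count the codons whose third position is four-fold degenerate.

4

Codon 1 CCA (Pro): third position 4-fold.
Codon 2 GAC (Asp): third position 2-fold.
Codon 3 CAA (Gln): third position 2-fold.
Codon 4 AGA (Arg): third position 2-fold.
Codon 5 AGU (Ser): third position 2-fold.
Codon 6 GUC (Val): third position 4-fold.
Codon 7 GGG (Gly): third position 4-fold.
Codon 8 UGU (Cys): third position 2-fold.
Codon 9 GUG (Val): third position 4-fold.
Four-fold degenerate third positions: 4.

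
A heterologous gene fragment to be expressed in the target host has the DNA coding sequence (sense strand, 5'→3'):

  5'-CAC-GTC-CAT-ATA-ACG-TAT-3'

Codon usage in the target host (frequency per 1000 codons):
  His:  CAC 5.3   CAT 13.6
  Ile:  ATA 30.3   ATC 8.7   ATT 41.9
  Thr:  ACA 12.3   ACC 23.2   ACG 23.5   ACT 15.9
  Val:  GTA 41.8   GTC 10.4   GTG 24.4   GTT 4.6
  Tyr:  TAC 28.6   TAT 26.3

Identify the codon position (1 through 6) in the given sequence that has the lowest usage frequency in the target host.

Codon 1 CAC (His): 5.3 per 1000.
Codon 2 GTC (Val): 10.4 per 1000.
Codon 3 CAT (His): 13.6 per 1000.
Codon 4 ATA (Ile): 30.3 per 1000.
Codon 5 ACG (Thr): 23.5 per 1000.
Codon 6 TAT (Tyr): 26.3 per 1000.
Lowest frequency is 5.3 at codon 1.

1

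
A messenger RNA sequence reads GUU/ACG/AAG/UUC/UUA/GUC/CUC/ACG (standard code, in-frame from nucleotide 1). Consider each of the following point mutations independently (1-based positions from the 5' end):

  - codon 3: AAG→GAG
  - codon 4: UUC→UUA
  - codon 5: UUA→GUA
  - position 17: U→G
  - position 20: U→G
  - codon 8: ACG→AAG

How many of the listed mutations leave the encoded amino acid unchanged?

0

Codon 3: AAG (Lys) → GAG (Glu) — missense.
Codon 4: UUC (Phe) → UUA (Leu) — missense.
Codon 5: UUA (Leu) → GUA (Val) — missense.
Codon 6: GUC (Val) → GGC (Gly) — missense.
Codon 7: CUC (Leu) → CGC (Arg) — missense.
Codon 8: ACG (Thr) → AAG (Lys) — missense.
Synonymous: 0 of 6.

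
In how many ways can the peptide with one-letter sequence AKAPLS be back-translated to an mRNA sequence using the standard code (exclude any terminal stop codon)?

4608

Ala: 4 codons.
Lys: 2 codons.
Ala: 4 codons.
Pro: 4 codons.
Leu: 6 codons.
Ser: 6 codons.
4 × 2 × 4 × 4 × 6 × 6 = 4608.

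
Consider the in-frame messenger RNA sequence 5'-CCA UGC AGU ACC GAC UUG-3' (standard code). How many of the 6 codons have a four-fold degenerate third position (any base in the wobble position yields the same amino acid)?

Codon 1 CCA (Pro): third position 4-fold.
Codon 2 UGC (Cys): third position 2-fold.
Codon 3 AGU (Ser): third position 2-fold.
Codon 4 ACC (Thr): third position 4-fold.
Codon 5 GAC (Asp): third position 2-fold.
Codon 6 UUG (Leu): third position 2-fold.
Four-fold degenerate third positions: 2.

2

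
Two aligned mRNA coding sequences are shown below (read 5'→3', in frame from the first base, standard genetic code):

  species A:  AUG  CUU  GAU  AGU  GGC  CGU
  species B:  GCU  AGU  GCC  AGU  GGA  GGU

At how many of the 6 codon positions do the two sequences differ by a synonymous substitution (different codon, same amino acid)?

Codon 1: AUG Met / GCU Ala — nonsynonymous.
Codon 2: CUU Leu / AGU Ser — nonsynonymous.
Codon 3: GAU Asp / GCC Ala — nonsynonymous.
Codon 4: AGU Ser / AGU Ser — identical.
Codon 5: GGC Gly / GGA Gly — synonymous.
Codon 6: CGU Arg / GGU Gly — nonsynonymous.
Synonymous differences: 1.

1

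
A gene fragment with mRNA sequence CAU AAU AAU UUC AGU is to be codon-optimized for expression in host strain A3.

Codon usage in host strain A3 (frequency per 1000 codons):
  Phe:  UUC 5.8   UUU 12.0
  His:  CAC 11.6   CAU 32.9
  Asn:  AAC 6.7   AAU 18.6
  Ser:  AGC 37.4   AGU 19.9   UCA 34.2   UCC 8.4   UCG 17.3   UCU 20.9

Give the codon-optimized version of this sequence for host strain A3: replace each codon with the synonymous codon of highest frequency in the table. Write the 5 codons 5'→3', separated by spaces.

CAU AAU AAU UUU AGC

Codon 1 (His): best is CAU at 32.9.
Codon 2 (Asn): best is AAU at 18.6.
Codon 3 (Asn): best is AAU at 18.6.
Codon 4 (Phe): best is UUU at 12.0.
Codon 5 (Ser): best is AGC at 37.4.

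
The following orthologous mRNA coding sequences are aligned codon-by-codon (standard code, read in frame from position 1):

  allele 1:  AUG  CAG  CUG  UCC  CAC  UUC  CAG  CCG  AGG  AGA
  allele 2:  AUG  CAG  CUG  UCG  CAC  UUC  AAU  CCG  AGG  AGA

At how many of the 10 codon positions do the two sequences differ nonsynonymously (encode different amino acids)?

Codon 1: AUG Met / AUG Met — identical.
Codon 2: CAG Gln / CAG Gln — identical.
Codon 3: CUG Leu / CUG Leu — identical.
Codon 4: UCC Ser / UCG Ser — synonymous.
Codon 5: CAC His / CAC His — identical.
Codon 6: UUC Phe / UUC Phe — identical.
Codon 7: CAG Gln / AAU Asn — nonsynonymous.
Codon 8: CCG Pro / CCG Pro — identical.
Codon 9: AGG Arg / AGG Arg — identical.
Codon 10: AGA Arg / AGA Arg — identical.
Nonsynonymous differences: 1.

1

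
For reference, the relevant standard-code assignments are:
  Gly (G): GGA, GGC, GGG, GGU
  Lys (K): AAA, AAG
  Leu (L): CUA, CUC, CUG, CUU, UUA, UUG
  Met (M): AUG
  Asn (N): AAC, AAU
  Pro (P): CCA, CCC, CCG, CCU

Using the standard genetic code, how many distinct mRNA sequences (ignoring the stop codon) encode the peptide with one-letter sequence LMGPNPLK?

9216

Leu: 6 codons.
Met: 1 codon.
Gly: 4 codons.
Pro: 4 codons.
Asn: 2 codons.
Pro: 4 codons.
Leu: 6 codons.
Lys: 2 codons.
6 × 1 × 4 × 4 × 2 × 4 × 6 × 2 = 9216.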